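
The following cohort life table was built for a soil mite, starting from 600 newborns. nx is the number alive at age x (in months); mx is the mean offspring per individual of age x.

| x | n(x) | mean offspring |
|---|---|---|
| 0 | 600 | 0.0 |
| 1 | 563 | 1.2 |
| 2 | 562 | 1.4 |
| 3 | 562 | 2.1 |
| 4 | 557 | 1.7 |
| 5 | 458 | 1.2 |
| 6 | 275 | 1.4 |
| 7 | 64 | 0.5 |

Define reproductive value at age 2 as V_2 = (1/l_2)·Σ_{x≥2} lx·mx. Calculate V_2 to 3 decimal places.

6.905

lx = nx/n0 = nx/600: 1, 0.93833…, 0.93667…, 0.93667…, 0.92833…, 0.76333…, 0.45833…, 0.10667…
lx·mx for x ≥ 2: 1.311333…, 1.967…, 1.578167…, 0.916…, 0.641667…, 0.053333… → sum = 6.4675…
V_2 = 6.4675… / l_2 = 6.4675… / 0.936667… = 6.904804… → 6.905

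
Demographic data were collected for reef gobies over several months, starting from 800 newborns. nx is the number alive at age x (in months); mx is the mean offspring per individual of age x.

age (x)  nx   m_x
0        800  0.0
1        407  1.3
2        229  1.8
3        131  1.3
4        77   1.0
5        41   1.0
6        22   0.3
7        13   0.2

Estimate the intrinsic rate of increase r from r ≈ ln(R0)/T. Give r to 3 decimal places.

0.222

lx = nx/n0 = nx/800: 1, 0.50875, 0.28625, 0.16375, 0.09625, 0.05125, 0.0275, 0.01625
R0 = Σ lx·mx = 0 + 0.66138… + 0.51525… + 0.21288… + 0.09625… + 0.05125… + 0.00825 + 0.00325… = 1.5485
Σ x·lx·mx = 3.044; T = 3.044/1.5485 = 1.96577…
r ≈ ln(R0)/T = ln(1.5485)/1.96577… = 0.22245… → 0.222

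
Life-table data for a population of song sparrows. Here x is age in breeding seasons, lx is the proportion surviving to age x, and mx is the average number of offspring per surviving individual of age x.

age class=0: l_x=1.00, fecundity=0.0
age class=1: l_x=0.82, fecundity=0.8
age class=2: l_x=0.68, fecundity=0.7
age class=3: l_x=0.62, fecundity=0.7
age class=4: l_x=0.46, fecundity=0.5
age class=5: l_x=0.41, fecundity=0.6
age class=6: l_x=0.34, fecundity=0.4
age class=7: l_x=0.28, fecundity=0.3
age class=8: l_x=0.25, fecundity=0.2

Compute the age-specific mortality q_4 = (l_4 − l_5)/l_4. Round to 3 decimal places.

0.109

q_4 = (l_4 − l_5) / l_4 = (0.46 − 0.41) / 0.46
     = 0.05 / 0.46 = 0.108696… → 0.109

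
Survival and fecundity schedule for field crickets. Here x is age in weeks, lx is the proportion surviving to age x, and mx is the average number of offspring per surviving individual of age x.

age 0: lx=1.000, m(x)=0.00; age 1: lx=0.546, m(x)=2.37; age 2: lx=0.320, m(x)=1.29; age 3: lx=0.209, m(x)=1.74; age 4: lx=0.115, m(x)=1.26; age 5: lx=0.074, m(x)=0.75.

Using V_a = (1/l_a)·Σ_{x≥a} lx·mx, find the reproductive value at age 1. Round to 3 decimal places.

4.159

lx·mx for x ≥ 1: 1.29402, 0.4128, 0.36366, 0.1449, 0.0555 → sum = 2.27088
V_1 = 2.27088 / l_1 = 2.27088 / 0.546 = 4.159121… → 4.159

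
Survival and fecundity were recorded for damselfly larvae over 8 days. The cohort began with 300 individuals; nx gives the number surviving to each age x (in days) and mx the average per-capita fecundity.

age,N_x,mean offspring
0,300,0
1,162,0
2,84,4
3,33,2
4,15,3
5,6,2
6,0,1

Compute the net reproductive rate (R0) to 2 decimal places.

lx = nx/n0 = nx/300: 1, 0.54, 0.28, 0.11, 0.05, 0.02, 0
lx·mx by age: 0, 0, 1.12, 0.22, 0.15, 0.04, 0
R0 = Σ lx·mx = 1.53 → 1.53

1.53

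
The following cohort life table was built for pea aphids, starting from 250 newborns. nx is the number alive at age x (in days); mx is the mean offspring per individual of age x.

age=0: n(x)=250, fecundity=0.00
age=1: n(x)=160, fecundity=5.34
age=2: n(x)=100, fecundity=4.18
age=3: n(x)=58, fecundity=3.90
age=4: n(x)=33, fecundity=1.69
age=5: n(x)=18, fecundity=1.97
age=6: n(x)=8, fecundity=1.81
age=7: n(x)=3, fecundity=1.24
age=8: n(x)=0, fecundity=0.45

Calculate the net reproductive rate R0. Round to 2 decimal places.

lx = nx/n0 = nx/250: 1, 0.64, 0.4, 0.232, 0.132, 0.072, 0.032, 0.012, 0
lx·mx by age: 0, 3.4176, 1.672, 0.9048, 0.22308, 0.14184, 0.05792, 0.01488, 0
R0 = Σ lx·mx = 6.43212 → 6.43

6.43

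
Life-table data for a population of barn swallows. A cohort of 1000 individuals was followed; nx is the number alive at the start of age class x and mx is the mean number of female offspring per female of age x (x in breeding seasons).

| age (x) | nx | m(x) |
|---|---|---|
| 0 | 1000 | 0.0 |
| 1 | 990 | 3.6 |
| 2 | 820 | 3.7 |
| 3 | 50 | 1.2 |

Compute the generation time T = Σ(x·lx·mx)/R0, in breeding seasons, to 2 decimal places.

1.47

lx = nx/n0 = nx/1000: 1, 0.99, 0.82, 0.05
lx·mx: 0, 3.564, 3.034, 0.06 → R0 = 6.658
x·lx·mx: 0, 3.564, 6.068, 0.18 → Σ = 9.812
T = 9.812 / 6.658 = 1.473716… → 1.47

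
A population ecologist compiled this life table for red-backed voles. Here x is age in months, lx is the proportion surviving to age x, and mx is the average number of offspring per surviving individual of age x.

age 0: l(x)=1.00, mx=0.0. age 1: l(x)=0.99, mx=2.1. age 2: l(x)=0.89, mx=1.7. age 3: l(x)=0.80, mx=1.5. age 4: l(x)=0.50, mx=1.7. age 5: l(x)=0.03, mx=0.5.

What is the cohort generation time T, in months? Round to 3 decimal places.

lx·mx: 0, 2.079, 1.513, 1.2, 0.85, 0.015 → R0 = 5.657
x·lx·mx: 0, 2.079, 3.026, 3.6, 3.4, 0.075 → Σ = 12.18
T = 12.18 / 5.657 = 2.153085… → 2.153

2.153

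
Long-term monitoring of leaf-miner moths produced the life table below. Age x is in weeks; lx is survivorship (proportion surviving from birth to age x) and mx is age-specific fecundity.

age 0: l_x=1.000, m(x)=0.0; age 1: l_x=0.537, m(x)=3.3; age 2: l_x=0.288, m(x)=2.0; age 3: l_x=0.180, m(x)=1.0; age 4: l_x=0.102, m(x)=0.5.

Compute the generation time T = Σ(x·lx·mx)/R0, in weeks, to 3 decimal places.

lx·mx: 0, 1.7721, 0.576, 0.18, 0.051 → R0 = 2.5791
x·lx·mx: 0, 1.7721, 1.152, 0.54, 0.204 → Σ = 3.6681
T = 3.6681 / 2.5791 = 1.42224… → 1.422

1.422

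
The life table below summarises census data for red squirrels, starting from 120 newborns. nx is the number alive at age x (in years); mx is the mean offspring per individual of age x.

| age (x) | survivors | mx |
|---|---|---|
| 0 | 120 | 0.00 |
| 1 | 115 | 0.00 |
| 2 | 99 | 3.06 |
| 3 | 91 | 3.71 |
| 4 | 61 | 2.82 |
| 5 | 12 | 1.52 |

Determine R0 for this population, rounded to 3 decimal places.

lx = nx/n0 = nx/120: 1, 0.95833…, 0.825, 0.75833…, 0.50833…, 0.1
lx·mx by age: 0, 0, 2.5245, 2.813417…, 1.4335…, 0.152
R0 = Σ lx·mx = 6.923417… → 6.923

6.923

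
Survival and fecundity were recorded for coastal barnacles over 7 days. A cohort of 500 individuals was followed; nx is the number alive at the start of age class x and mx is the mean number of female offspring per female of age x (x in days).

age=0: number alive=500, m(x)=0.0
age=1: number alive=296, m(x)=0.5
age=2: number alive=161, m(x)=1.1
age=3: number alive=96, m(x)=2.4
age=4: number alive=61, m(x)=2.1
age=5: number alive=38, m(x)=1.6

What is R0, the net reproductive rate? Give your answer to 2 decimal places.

lx = nx/n0 = nx/500: 1, 0.592, 0.322, 0.192, 0.122, 0.076
lx·mx by age: 0, 0.296, 0.3542, 0.4608, 0.2562, 0.1216
R0 = Σ lx·mx = 1.4888 → 1.49

1.49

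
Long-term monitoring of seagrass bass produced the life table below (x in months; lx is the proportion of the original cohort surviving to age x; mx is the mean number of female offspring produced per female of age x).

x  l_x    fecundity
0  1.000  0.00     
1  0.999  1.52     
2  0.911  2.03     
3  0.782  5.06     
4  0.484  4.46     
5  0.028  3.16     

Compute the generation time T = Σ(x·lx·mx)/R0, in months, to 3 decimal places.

lx·mx: 0, 1.51848, 1.84933, 3.95692, 2.15864, 0.08848 → R0 = 9.57185
x·lx·mx: 0, 1.51848, 3.69866, 11.87076, 8.63456, 0.4424 → Σ = 26.16486
T = 26.16486 / 9.57185 = 2.733522… → 2.734

2.734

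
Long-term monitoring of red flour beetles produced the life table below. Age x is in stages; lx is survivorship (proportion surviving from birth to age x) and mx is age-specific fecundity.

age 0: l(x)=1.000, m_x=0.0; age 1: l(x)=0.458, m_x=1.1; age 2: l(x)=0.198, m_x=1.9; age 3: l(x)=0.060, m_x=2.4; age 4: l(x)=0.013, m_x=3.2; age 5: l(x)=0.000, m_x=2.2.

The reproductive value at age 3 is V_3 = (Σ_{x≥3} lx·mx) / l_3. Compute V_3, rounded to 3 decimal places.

3.093

lx·mx for x ≥ 3: 0.144, 0.0416, 0 → sum = 0.1856
V_3 = 0.1856 / l_3 = 0.1856 / 0.06 = 3.093333… → 3.093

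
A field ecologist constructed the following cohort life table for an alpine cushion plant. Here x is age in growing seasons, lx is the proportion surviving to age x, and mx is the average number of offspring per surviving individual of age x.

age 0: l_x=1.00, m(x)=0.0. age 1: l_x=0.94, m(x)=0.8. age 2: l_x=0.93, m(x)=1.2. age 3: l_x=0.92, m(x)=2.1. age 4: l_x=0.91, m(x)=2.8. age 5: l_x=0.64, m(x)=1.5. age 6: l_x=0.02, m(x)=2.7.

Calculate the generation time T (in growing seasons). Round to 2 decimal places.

3.27

lx·mx: 0, 0.752, 1.116, 1.932, 2.548, 0.96, 0.054 → R0 = 7.362
x·lx·mx: 0, 0.752, 2.232, 5.796, 10.192, 4.8, 0.324 → Σ = 24.096
T = 24.096 / 7.362 = 3.273024… → 3.27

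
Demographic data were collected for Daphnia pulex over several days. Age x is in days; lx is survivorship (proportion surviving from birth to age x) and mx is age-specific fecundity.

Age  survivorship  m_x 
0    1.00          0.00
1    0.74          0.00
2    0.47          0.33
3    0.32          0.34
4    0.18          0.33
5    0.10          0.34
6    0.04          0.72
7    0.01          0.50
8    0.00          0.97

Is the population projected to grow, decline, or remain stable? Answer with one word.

R0 = Σ lx·mx = 0 + 0 + 0.1551 + 0.1088 + 0.0594 + 0.034 + 0.0288 + 0.005 + 0 = 0.3911
R0 < 1, so the population is declining.

declining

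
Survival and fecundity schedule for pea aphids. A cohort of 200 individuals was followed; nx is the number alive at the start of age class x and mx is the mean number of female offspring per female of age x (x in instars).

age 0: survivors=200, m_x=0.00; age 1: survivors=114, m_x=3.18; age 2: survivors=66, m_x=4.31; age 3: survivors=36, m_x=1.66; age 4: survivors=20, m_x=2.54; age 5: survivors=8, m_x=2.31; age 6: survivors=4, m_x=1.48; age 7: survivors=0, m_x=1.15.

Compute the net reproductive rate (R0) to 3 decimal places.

3.910

lx = nx/n0 = nx/200: 1, 0.57, 0.33, 0.18, 0.1, 0.04, 0.02, 0
lx·mx by age: 0, 1.8126, 1.4223, 0.2988, 0.254, 0.0924, 0.0296, 0
R0 = Σ lx·mx = 3.9097 → 3.910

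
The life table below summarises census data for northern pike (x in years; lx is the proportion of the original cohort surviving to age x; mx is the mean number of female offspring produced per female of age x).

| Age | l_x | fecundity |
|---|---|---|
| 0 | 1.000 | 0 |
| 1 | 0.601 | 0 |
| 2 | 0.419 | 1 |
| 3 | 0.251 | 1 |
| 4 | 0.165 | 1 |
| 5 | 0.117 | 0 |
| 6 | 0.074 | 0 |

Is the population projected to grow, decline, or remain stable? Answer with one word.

declining

R0 = Σ lx·mx = 0 + 0 + 0.419 + 0.251 + 0.165 + 0 + 0 = 0.835
R0 < 1, so the population is declining.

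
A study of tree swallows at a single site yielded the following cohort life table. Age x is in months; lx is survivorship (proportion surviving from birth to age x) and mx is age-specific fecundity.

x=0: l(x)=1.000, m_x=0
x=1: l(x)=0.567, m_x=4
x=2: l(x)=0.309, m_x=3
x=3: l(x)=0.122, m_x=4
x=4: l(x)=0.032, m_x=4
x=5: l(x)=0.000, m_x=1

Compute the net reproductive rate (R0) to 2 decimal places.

3.81

lx·mx by age: 0, 2.268, 0.927, 0.488, 0.128, 0
R0 = Σ lx·mx = 3.811 → 3.81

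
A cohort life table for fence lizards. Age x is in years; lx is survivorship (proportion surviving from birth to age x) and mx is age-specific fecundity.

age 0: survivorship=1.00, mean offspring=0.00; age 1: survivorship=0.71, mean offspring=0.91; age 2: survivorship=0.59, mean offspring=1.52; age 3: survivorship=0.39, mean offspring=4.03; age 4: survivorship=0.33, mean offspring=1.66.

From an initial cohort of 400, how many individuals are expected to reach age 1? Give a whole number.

Expected survivors = N0 · l_1 = 400 × 0.71 = 284 → 284

284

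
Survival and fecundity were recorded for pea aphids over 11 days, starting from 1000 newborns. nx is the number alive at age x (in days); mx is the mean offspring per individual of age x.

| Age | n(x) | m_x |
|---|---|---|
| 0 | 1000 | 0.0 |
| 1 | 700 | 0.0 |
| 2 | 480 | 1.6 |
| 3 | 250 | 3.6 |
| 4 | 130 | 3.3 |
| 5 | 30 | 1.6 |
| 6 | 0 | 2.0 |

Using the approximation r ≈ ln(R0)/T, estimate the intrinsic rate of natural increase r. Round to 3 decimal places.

lx = nx/n0 = nx/1000: 1, 0.7, 0.48, 0.25, 0.13, 0.03, 0
R0 = Σ lx·mx = 0 + 0 + 0.768 + 0.9 + 0.429 + 0.048 + 0 = 2.145
Σ x·lx·mx = 6.192; T = 6.192/2.145 = 2.88671…
r ≈ ln(R0)/T = ln(2.145)/2.88671… = 0.26436… → 0.264

0.264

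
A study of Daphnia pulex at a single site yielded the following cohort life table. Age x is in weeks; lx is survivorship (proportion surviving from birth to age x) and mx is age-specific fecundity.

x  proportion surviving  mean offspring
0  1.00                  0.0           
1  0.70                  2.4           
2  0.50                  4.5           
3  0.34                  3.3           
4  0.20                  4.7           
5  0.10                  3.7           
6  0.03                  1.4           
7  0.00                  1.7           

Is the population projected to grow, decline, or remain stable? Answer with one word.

R0 = Σ lx·mx = 0 + 1.68 + 2.25 + 1.122 + 0.94 + 0.37 + 0.042 + 0 = 6.404
R0 > 1, so the population is growing.

growing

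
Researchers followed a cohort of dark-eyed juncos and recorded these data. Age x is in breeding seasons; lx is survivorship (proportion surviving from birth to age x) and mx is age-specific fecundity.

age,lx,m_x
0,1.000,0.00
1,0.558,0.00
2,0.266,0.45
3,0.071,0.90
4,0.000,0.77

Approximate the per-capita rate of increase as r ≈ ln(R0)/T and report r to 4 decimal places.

-0.7219

R0 = Σ lx·mx = 0 + 0 + 0.1197 + 0.0639 + 0 = 0.1836
Σ x·lx·mx = 0.4311; T = 0.4311/0.1836 = 2.34804…
r ≈ ln(R0)/T = ln(0.1836)/2.34804… = -0.721877… → -0.7219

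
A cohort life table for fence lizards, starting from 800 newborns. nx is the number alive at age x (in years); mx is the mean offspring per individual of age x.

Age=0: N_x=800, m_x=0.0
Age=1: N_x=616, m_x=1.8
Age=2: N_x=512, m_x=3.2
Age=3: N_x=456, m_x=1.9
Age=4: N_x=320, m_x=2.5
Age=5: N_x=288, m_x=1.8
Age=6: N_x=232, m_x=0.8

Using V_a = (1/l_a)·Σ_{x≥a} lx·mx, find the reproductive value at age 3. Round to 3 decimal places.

lx = nx/n0 = nx/800: 1, 0.77, 0.64, 0.57, 0.4, 0.36, 0.29
lx·mx for x ≥ 3: 1.083, 1, 0.648, 0.232 → sum = 2.963
V_3 = 2.963 / l_3 = 2.963 / 0.57 = 5.198246… → 5.198

5.198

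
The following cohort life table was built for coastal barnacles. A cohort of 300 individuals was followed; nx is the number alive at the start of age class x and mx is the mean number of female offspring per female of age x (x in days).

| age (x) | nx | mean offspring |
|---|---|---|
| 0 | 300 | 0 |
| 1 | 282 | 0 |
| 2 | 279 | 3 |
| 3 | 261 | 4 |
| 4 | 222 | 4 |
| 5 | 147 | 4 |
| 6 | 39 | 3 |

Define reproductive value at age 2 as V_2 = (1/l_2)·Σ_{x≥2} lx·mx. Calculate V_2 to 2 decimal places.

12.45

lx = nx/n0 = nx/300: 1, 0.94, 0.93, 0.87, 0.74, 0.49, 0.13
lx·mx for x ≥ 2: 2.79, 3.48, 2.96, 1.96, 0.39 → sum = 11.58
V_2 = 11.58 / l_2 = 11.58 / 0.93 = 12.451613… → 12.45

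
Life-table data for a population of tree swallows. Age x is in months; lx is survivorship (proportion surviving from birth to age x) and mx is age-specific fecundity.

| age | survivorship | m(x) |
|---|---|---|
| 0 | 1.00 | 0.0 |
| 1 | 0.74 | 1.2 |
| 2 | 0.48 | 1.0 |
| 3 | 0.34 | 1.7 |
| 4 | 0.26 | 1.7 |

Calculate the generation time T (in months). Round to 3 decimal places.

2.240

lx·mx: 0, 0.888, 0.48, 0.578, 0.442 → R0 = 2.388
x·lx·mx: 0, 0.888, 0.96, 1.734, 1.768 → Σ = 5.35
T = 5.35 / 2.388 = 2.240369… → 2.240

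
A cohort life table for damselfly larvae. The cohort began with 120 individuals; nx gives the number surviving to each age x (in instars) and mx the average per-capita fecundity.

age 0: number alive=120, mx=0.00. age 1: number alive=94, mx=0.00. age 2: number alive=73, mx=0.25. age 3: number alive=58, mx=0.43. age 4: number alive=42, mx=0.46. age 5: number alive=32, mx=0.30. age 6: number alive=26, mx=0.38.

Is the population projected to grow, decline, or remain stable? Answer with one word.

declining

lx = nx/n0 = nx/120: 1, 0.78333…, 0.60833…, 0.48333…, 0.35, 0.26667…, 0.21667…
R0 = Σ lx·mx = 0 + 0 + 0.152083… + 0.207833… + 0.161 + 0.08… + 0.082333… = 0.68325…
R0 < 1, so the population is declining.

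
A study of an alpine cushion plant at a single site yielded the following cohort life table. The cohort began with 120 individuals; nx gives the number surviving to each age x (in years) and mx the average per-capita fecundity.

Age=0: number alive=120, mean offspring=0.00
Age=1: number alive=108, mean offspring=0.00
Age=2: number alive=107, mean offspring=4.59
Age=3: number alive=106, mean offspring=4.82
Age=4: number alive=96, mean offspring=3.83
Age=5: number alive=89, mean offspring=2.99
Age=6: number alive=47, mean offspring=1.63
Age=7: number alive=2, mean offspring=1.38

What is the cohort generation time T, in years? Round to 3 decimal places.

lx = nx/n0 = nx/120: 1, 0.9, 0.89167…, 0.88333…, 0.8, 0.74167…, 0.39167…, 0.01667…
lx·mx: 0, 0, 4.09275…, 4.257667…, 3.064, 2.217583…, 0.638417…, 0.023… → R0 = 14.293417…
x·lx·mx: 0, 0, 8.1855…, 12.773…, 12.256, 11.087917…, 3.8305…, 0.161… → Σ = 48.293917…
T = 48.293917… / 14.293417… = 3.378752… → 3.379

3.379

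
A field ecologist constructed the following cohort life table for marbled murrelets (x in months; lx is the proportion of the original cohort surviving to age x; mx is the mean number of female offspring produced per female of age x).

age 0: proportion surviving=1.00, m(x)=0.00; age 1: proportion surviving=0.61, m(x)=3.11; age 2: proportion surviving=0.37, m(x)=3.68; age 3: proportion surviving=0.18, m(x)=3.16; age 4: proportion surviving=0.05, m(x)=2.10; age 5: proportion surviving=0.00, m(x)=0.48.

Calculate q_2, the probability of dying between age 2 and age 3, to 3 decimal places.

q_2 = (l_2 − l_3) / l_2 = (0.37 − 0.18) / 0.37
     = 0.19 / 0.37 = 0.513514… → 0.514

0.514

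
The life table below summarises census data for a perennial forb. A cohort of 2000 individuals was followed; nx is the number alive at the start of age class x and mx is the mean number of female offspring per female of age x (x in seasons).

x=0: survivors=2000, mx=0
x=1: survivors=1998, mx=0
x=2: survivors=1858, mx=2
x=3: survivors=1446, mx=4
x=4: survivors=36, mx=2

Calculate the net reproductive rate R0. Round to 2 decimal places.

lx = nx/n0 = nx/2000: 1, 0.999, 0.929, 0.723, 0.018
lx·mx by age: 0, 0, 1.858, 2.892, 0.036
R0 = Σ lx·mx = 4.786 → 4.79

4.79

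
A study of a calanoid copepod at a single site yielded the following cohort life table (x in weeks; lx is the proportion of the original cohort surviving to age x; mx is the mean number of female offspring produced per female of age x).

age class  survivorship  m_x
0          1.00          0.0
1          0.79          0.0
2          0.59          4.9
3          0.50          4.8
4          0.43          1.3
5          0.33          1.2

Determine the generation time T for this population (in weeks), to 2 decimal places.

lx·mx: 0, 0, 2.891, 2.4, 0.559, 0.396 → R0 = 6.246
x·lx·mx: 0, 0, 5.782, 7.2, 2.236, 1.98 → Σ = 17.198
T = 17.198 / 6.246 = 2.753442… → 2.75

2.75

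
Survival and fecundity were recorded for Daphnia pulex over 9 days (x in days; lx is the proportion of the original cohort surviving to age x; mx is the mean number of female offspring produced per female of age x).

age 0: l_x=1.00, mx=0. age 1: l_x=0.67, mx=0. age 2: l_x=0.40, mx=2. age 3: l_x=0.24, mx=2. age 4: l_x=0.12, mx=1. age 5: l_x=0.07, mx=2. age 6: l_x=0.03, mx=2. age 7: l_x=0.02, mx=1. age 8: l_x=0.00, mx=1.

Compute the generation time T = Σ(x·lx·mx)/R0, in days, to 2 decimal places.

2.91

lx·mx: 0, 0, 0.8, 0.48, 0.12, 0.14, 0.06, 0.02, 0 → R0 = 1.62
x·lx·mx: 0, 0, 1.6, 1.44, 0.48, 0.7, 0.36, 0.14, 0 → Σ = 4.72
T = 4.72 / 1.62 = 2.91358… → 2.91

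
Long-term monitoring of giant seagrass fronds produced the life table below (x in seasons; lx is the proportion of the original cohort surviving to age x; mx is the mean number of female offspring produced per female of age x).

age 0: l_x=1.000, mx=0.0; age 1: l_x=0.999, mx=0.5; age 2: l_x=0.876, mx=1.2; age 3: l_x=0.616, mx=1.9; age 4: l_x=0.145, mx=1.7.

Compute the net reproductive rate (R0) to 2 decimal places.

lx·mx by age: 0, 0.4995, 1.0512, 1.1704, 0.2465
R0 = Σ lx·mx = 2.9676 → 2.97

2.97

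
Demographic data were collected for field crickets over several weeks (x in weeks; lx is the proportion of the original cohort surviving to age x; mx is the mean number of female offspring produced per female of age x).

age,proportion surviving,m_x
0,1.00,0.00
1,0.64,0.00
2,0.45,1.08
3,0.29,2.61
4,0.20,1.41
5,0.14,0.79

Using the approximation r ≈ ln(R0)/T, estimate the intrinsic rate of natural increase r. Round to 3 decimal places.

R0 = Σ lx·mx = 0 + 0 + 0.486 + 0.7569 + 0.282 + 0.1106 = 1.6355
Σ x·lx·mx = 4.9237; T = 4.9237/1.6355 = 3.01052…
r ≈ ln(R0)/T = ln(1.6355)/3.01052… = 0.16341… → 0.163

0.163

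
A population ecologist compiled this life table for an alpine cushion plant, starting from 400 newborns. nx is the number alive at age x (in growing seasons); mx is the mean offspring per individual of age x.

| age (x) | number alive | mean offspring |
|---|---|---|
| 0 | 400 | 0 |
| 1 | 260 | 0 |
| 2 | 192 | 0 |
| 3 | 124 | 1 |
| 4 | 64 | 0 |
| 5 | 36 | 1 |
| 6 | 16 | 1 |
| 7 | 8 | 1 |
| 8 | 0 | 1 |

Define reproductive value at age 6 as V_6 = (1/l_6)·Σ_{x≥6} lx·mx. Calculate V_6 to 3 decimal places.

1.500

lx = nx/n0 = nx/400: 1, 0.65, 0.48, 0.31, 0.16, 0.09, 0.04, 0.02, 0
lx·mx for x ≥ 6: 0.04, 0.02, 0 → sum = 0.06
V_6 = 0.06 / l_6 = 0.06 / 0.04 = 1.5 → 1.500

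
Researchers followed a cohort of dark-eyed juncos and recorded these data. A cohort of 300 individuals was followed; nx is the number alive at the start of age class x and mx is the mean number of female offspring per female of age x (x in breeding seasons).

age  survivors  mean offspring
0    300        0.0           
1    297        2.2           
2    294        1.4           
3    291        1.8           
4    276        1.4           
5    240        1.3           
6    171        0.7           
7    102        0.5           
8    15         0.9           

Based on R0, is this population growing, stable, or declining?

lx = nx/n0 = nx/300: 1, 0.99, 0.98, 0.97, 0.92, 0.8, 0.57, 0.34, 0.05
R0 = Σ lx·mx = 0 + 2.178 + 1.372 + 1.746 + 1.288 + 1.04 + 0.399 + 0.17 + 0.045 = 8.238
R0 > 1, so the population is growing.

growing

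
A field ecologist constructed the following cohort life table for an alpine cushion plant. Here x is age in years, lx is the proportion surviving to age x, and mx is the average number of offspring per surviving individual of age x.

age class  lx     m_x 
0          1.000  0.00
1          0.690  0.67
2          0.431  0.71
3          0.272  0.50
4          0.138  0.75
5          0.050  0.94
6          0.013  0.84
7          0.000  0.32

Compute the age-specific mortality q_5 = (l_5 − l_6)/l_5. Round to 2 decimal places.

0.74

q_5 = (l_5 − l_6) / l_5 = (0.05 − 0.013) / 0.05
     = 0.037 / 0.05 = 0.74 → 0.74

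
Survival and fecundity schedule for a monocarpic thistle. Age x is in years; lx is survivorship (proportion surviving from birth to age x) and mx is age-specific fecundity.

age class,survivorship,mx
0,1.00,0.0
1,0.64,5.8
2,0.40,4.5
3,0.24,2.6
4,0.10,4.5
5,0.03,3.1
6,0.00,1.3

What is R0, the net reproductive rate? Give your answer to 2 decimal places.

lx·mx by age: 0, 3.712, 1.8, 0.624, 0.45, 0.093, 0
R0 = Σ lx·mx = 6.679 → 6.68

6.68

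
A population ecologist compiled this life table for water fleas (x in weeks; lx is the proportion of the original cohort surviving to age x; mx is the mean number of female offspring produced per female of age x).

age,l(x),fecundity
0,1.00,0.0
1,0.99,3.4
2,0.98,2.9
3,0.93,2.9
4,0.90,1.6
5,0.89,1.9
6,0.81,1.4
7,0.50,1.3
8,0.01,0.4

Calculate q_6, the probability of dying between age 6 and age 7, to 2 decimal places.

0.38

q_6 = (l_6 − l_7) / l_6 = (0.81 − 0.5) / 0.81
     = 0.31 / 0.81 = 0.382716… → 0.38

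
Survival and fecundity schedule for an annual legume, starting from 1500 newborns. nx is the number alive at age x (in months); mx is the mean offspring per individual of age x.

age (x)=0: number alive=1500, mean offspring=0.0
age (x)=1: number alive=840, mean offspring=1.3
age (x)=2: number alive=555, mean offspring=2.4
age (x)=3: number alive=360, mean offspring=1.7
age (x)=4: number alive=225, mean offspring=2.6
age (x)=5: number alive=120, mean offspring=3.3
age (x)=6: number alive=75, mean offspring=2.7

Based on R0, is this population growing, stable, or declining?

lx = nx/n0 = nx/1500: 1, 0.56, 0.37, 0.24, 0.15, 0.08, 0.05
R0 = Σ lx·mx = 0 + 0.728 + 0.888 + 0.408 + 0.39 + 0.264 + 0.135 = 2.813
R0 > 1, so the population is growing.

growing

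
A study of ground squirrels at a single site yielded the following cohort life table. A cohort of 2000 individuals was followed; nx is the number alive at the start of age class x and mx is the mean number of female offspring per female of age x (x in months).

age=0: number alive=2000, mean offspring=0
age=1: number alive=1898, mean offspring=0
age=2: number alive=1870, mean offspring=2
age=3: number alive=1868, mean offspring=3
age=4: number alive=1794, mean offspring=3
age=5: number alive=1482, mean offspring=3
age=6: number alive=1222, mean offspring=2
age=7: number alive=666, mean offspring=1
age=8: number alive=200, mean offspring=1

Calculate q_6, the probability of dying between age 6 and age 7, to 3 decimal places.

lx = nx/n0 = nx/2000: 1, 0.949, 0.935, 0.934, 0.897, 0.741, 0.611, 0.333, 0.1
q_6 = (l_6 − l_7) / l_6 = (0.611 − 0.333) / 0.611
     = 0.278 / 0.611 = 0.454992… → 0.455

0.455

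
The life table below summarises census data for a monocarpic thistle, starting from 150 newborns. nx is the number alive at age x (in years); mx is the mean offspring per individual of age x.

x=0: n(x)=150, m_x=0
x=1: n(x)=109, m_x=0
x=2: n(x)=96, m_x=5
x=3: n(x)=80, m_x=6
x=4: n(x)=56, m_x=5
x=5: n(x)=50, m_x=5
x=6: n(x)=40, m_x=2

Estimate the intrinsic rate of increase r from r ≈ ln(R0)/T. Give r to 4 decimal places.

lx = nx/n0 = nx/150: 1, 0.72667…, 0.64, 0.53333…, 0.37333…, 0.33333…, 0.26667…
R0 = Σ lx·mx = 0 + 0 + 3.2 + 3.2… + 1.86667… + 1.66667… + 0.53333… = 10.466667…
Σ x·lx·mx = 35…; T = 35…/10.466667… = 3.34395…
r ≈ ln(R0)/T = ln(10.466667…)/3.34395… = 0.702222… → 0.7022

0.7022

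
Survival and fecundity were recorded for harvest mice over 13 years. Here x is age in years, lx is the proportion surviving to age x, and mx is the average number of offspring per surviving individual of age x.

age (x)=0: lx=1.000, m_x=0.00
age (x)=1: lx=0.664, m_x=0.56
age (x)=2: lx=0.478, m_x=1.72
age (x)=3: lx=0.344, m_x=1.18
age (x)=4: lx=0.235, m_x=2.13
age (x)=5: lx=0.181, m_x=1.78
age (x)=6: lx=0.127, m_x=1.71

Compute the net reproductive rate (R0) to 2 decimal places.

2.64

lx·mx by age: 0, 0.37184, 0.82216, 0.40592, 0.50055, 0.32218, 0.21717
R0 = Σ lx·mx = 2.63982 → 2.64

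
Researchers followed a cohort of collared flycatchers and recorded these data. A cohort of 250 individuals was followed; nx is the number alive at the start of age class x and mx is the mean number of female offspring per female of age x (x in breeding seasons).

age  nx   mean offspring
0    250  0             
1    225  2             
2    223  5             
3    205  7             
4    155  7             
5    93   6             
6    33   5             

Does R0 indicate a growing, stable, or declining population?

lx = nx/n0 = nx/250: 1, 0.9, 0.892, 0.82, 0.62, 0.372, 0.132
R0 = Σ lx·mx = 0 + 1.8 + 4.46 + 5.74 + 4.34 + 2.232 + 0.66 = 19.232
R0 > 1, so the population is growing.

growing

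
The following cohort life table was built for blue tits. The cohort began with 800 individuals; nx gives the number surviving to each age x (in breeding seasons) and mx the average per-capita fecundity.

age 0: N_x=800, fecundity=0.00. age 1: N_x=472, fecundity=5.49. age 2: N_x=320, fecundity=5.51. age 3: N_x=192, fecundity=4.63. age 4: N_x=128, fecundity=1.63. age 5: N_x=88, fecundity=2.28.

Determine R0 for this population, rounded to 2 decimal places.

lx = nx/n0 = nx/800: 1, 0.59, 0.4, 0.24, 0.16, 0.11
lx·mx by age: 0, 3.2391, 2.204, 1.1112, 0.2608, 0.2508
R0 = Σ lx·mx = 7.0659 → 7.07

7.07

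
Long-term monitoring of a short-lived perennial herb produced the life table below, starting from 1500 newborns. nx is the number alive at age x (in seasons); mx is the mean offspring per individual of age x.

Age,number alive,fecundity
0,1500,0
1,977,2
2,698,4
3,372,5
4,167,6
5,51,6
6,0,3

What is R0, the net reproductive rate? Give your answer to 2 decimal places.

lx = nx/n0 = nx/1500: 1, 0.65133…, 0.46533…, 0.248, 0.11133…, 0.034, 0
lx·mx by age: 0, 1.302667…, 1.861333…, 1.24, 0.668…, 0.204, 0
R0 = Σ lx·mx = 5.276… → 5.28

5.28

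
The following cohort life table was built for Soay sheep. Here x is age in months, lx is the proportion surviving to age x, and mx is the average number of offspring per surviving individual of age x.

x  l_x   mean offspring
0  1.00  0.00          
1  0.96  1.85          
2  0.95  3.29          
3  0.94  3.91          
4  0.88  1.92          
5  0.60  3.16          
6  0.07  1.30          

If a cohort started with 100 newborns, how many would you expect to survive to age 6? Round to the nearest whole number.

Expected survivors = N0 · l_6 = 100 × 0.07 = 7 → 7

7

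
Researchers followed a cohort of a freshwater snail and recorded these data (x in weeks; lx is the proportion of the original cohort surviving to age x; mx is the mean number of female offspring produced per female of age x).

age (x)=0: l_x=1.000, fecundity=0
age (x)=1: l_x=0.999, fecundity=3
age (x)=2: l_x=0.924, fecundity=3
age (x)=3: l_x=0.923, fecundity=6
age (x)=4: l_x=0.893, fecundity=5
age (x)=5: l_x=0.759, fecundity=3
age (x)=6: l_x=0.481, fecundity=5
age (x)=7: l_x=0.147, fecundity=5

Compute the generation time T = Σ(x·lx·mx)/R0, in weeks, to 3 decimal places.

3.491

lx·mx: 0, 2.997, 2.772, 5.538, 4.465, 2.277, 2.405, 0.735 → R0 = 21.189
x·lx·mx: 0, 2.997, 5.544, 16.614, 17.86, 11.385, 14.43, 5.145 → Σ = 73.975
T = 73.975 / 21.189 = 3.491198… → 3.491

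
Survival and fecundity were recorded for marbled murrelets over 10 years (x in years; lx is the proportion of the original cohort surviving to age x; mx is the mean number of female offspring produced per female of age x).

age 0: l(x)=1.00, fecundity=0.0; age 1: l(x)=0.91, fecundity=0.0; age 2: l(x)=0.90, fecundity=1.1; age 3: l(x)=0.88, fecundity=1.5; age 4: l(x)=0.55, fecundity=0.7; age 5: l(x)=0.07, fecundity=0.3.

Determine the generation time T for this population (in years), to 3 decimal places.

lx·mx: 0, 0, 0.99, 1.32, 0.385, 0.021 → R0 = 2.716
x·lx·mx: 0, 0, 1.98, 3.96, 1.54, 0.105 → Σ = 7.585
T = 7.585 / 2.716 = 2.79271… → 2.793

2.793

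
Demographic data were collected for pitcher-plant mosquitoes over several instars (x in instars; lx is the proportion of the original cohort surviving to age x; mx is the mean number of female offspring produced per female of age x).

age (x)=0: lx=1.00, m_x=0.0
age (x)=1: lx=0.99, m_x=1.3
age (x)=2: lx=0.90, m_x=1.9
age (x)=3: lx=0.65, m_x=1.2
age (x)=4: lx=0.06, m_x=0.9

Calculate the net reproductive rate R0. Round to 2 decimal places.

lx·mx by age: 0, 1.287, 1.71, 0.78, 0.054
R0 = Σ lx·mx = 3.831 → 3.83

3.83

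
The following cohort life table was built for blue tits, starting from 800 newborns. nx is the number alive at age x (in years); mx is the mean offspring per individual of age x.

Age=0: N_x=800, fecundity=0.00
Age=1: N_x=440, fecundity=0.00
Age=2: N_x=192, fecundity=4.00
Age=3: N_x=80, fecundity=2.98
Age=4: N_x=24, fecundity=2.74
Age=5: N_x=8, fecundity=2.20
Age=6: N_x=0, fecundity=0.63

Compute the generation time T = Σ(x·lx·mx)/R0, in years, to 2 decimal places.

2.39

lx = nx/n0 = nx/800: 1, 0.55, 0.24, 0.1, 0.03, 0.01, 0
lx·mx: 0, 0, 0.96, 0.298, 0.0822, 0.022, 0 → R0 = 1.3622
x·lx·mx: 0, 0, 1.92, 0.894, 0.3288, 0.11, 0 → Σ = 3.2528
T = 3.2528 / 1.3622 = 2.387902… → 2.39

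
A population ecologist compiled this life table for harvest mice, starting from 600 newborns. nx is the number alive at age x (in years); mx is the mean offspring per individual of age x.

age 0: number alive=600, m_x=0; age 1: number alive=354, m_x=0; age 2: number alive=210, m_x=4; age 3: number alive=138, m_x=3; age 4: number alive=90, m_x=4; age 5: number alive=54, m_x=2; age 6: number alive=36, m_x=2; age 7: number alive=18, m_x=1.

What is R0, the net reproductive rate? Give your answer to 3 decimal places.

lx = nx/n0 = nx/600: 1, 0.59, 0.35, 0.23, 0.15, 0.09, 0.06, 0.03
lx·mx by age: 0, 0, 1.4, 0.69, 0.6, 0.18, 0.12, 0.03
R0 = Σ lx·mx = 3.02 → 3.020

3.020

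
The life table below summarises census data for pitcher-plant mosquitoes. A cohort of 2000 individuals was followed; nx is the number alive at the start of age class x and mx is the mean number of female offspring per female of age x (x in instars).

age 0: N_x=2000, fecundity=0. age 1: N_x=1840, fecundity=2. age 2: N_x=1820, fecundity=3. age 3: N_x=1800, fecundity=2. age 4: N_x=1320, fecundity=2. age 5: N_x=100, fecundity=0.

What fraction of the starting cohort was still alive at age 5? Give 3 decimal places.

0.050

l_5 = n_5/n_0 = 100/2000 = 0.05 → 0.050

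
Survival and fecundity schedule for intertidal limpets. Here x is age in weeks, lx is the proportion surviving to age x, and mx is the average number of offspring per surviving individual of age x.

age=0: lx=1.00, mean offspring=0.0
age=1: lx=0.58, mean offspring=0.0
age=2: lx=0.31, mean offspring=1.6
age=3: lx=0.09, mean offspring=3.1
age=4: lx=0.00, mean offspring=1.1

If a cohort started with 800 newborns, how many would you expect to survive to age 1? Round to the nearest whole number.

464

Expected survivors = N0 · l_1 = 800 × 0.58 = 464 → 464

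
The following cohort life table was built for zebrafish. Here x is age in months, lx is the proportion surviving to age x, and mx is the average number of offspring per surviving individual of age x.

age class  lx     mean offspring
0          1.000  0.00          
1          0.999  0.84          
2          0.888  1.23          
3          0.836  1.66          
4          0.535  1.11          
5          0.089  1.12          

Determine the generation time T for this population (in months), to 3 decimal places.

lx·mx: 0, 0.83916, 1.09224, 1.38776, 0.59385, 0.09968 → R0 = 4.01269
x·lx·mx: 0, 0.83916, 2.18448, 4.16328, 2.3754, 0.4984 → Σ = 10.06072
T = 10.06072 / 4.01269 = 2.507226… → 2.507

2.507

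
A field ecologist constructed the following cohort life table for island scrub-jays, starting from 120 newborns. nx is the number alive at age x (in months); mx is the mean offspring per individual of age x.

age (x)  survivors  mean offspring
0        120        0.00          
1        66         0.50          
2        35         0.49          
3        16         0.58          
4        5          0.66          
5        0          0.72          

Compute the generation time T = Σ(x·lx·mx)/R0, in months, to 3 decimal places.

1.727

lx = nx/n0 = nx/120: 1, 0.55, 0.29167…, 0.13333…, 0.04167…, 0
lx·mx: 0, 0.275, 0.142917…, 0.077333…, 0.0275…, 0 → R0 = 0.52275…
x·lx·mx: 0, 0.275, 0.285833…, 0.232…, 0.11…, 0 → Σ = 0.902833…
T = 0.902833… / 0.52275… = 1.727084… → 1.727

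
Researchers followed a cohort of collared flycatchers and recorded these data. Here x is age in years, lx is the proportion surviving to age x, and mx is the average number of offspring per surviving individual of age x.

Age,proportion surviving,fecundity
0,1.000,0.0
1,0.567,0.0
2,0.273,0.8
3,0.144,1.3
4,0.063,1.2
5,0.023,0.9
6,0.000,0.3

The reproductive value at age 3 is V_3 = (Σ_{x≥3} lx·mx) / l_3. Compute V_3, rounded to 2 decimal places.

lx·mx for x ≥ 3: 0.1872, 0.0756, 0.0207, 0 → sum = 0.2835
V_3 = 0.2835 / l_3 = 0.2835 / 0.144 = 1.96875 → 1.97

1.97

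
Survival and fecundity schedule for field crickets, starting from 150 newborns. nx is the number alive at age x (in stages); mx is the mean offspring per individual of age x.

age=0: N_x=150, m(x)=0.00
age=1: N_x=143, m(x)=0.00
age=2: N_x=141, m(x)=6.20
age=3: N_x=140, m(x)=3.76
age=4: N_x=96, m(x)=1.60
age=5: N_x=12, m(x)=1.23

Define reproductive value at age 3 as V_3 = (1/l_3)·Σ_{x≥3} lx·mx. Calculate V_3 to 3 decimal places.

4.963

lx = nx/n0 = nx/150: 1, 0.95333…, 0.94, 0.93333…, 0.64, 0.08
lx·mx for x ≥ 3: 3.509333…, 1.024, 0.0984 → sum = 4.631733…
V_3 = 4.631733… / l_3 = 4.631733… / 0.933333… = 4.962571… → 4.963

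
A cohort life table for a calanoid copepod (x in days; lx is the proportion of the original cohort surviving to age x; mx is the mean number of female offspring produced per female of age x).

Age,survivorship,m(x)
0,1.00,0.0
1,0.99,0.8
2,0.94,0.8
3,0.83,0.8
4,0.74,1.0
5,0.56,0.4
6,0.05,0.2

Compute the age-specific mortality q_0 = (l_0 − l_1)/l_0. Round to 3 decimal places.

0.010

q_0 = (l_0 − l_1) / l_0 = (1 − 0.99) / 1
     = 0.01 / 1 = 0.01 → 0.010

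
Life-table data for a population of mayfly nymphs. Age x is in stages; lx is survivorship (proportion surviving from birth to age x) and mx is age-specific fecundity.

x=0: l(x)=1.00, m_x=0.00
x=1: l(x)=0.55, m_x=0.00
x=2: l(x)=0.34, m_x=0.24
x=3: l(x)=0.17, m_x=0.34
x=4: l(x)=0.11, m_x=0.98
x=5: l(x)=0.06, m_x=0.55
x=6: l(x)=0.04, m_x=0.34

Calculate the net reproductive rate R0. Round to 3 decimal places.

lx·mx by age: 0, 0, 0.0816, 0.0578, 0.1078, 0.033, 0.0136
R0 = Σ lx·mx = 0.2938 → 0.294

0.294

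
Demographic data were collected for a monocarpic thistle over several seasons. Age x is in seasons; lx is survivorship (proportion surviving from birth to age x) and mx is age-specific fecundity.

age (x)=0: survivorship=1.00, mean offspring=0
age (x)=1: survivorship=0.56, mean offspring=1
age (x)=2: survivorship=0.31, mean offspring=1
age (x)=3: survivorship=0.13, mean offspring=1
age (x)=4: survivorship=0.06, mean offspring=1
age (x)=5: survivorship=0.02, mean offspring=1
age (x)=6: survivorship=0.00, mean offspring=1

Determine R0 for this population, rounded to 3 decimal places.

1.080

lx·mx by age: 0, 0.56, 0.31, 0.13, 0.06, 0.02, 0
R0 = Σ lx·mx = 1.08 → 1.080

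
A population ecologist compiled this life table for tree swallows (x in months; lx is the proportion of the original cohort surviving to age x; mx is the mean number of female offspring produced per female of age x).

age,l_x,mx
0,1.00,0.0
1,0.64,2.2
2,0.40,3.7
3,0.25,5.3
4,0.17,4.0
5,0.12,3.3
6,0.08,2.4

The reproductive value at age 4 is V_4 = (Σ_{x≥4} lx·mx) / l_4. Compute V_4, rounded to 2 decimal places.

7.46

lx·mx for x ≥ 4: 0.68, 0.396, 0.192 → sum = 1.268
V_4 = 1.268 / l_4 = 1.268 / 0.17 = 7.458824… → 7.46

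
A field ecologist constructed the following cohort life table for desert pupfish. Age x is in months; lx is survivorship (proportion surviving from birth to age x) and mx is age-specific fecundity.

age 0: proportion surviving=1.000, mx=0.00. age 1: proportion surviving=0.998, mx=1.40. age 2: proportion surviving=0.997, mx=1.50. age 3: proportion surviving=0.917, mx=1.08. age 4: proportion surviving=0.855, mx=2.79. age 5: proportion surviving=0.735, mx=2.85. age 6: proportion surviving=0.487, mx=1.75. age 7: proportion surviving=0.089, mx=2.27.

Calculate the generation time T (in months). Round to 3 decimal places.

lx·mx: 0, 1.3972, 1.4955, 0.99036, 2.38545, 2.09475, 0.85225, 0.20203 → R0 = 9.41754
x·lx·mx: 0, 1.3972, 2.991, 2.97108, 9.5418, 10.47375, 5.1135, 1.41421 → Σ = 33.90254
T = 33.90254 / 9.41754 = 3.599936… → 3.600

3.600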